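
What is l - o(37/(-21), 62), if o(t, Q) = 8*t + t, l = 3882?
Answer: 27285/7 ≈ 3897.9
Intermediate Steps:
o(t, Q) = 9*t
l - o(37/(-21), 62) = 3882 - 9*37/(-21) = 3882 - 9*37*(-1/21) = 3882 - 9*(-37)/21 = 3882 - 1*(-111/7) = 3882 + 111/7 = 27285/7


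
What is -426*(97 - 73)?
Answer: -10224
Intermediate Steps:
-426*(97 - 73) = -426*24 = -10224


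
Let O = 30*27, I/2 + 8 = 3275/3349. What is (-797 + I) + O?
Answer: -3497/3349 ≈ -1.0442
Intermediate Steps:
I = -47034/3349 (I = -16 + 2*(3275/3349) = -16 + 6550/3349 = -47034/3349 ≈ -14.044)
O = 810
(-797 + I) + O = (-797 - 47034/3349) + 810 = -2716187/3349 + 810 = -3497/3349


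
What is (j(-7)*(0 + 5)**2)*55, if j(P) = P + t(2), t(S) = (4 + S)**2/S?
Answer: 15125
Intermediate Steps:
t(S) = (4 + S)**2/S
j(P) = 18 + P (j(P) = P + (4 + 2)**2/2 = P + (1/2)*6**2 = P + (1/2)*36 = P + 18 = 18 + P)
(j(-7)*(0 + 5)**2)*55 = ((18 - 7)*(0 + 5)**2)*55 = (11*5**2)*55 = (11*25)*55 = 275*55 = 15125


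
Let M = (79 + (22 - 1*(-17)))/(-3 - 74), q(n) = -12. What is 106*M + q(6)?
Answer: -13432/77 ≈ -174.44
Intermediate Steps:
M = -118/77 (M = (79 + (22 + 17))/(-77) = (79 + 39)*(-1/77) = 118*(-1/77) = -118/77 ≈ -1.5325)
106*M + q(6) = 106*(-118/77) - 12 = -12508/77 - 12 = -13432/77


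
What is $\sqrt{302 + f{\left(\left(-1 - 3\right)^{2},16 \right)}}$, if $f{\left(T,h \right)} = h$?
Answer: $\sqrt{318} \approx 17.833$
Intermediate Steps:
$\sqrt{302 + f{\left(\left(-1 - 3\right)^{2},16 \right)}} = \sqrt{302 + 16} = \sqrt{318}$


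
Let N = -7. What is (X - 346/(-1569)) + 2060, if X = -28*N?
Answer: 3540010/1569 ≈ 2256.2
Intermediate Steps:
X = 196 (X = -28*(-7) = 196)
(X - 346/(-1569)) + 2060 = (196 - 346/(-1569)) + 2060 = (196 - 346*(-1/1569)) + 2060 = (196 + 346/1569) + 2060 = 307870/1569 + 2060 = 3540010/1569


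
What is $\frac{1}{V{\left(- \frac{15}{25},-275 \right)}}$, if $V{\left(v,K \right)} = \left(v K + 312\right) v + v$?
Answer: $- \frac{5}{1434} \approx -0.0034867$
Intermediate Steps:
$V{\left(v,K \right)} = v + v \left(312 + K v\right)$ ($V{\left(v,K \right)} = \left(K v + 312\right) v + v = \left(312 + K v\right) v + v = v \left(312 + K v\right) + v = v + v \left(312 + K v\right)$)
$\frac{1}{V{\left(- \frac{15}{25},-275 \right)}} = \frac{1}{- \frac{15}{25} \left(313 - 275 \left(- \frac{15}{25}\right)\right)} = \frac{1}{\left(-15\right) \frac{1}{25} \left(313 - 275 \left(\left(-15\right) \frac{1}{25}\right)\right)} = \frac{1}{\left(- \frac{3}{5}\right) \left(313 - -165\right)} = \frac{1}{\left(- \frac{3}{5}\right) \left(313 + 165\right)} = \frac{1}{\left(- \frac{3}{5}\right) 478} = \frac{1}{- \frac{1434}{5}} = - \frac{5}{1434}$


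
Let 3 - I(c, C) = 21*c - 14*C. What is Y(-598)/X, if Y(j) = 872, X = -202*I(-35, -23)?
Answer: -109/10504 ≈ -0.010377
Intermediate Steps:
I(c, C) = 3 - 21*c + 14*C (I(c, C) = 3 - (21*c - 14*C) = 3 - (-14*C + 21*c) = 3 + (-21*c + 14*C) = 3 - 21*c + 14*C)
X = -84032 (X = -202*(3 - 21*(-35) + 14*(-23)) = -202*(3 + 735 - 322) = -202*416 = -84032)
Y(-598)/X = 872/(-84032) = 872*(-1/84032) = -109/10504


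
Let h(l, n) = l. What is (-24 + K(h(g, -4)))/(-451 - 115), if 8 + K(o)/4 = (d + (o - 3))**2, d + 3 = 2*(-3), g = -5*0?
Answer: -260/283 ≈ -0.91873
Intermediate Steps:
g = 0
d = -9 (d = -3 + 2*(-3) = -3 - 6 = -9)
K(o) = -32 + 4*(-12 + o)**2 (K(o) = -32 + 4*(-9 + (o - 3))**2 = -32 + 4*(-9 + (-3 + o))**2 = -32 + 4*(-12 + o)**2)
(-24 + K(h(g, -4)))/(-451 - 115) = (-24 + (-32 + 4*(-12 + 0)**2))/(-451 - 115) = (-24 + (-32 + 4*(-12)**2))/(-566) = (-24 + (-32 + 4*144))*(-1/566) = (-24 + (-32 + 576))*(-1/566) = (-24 + 544)*(-1/566) = 520*(-1/566) = -260/283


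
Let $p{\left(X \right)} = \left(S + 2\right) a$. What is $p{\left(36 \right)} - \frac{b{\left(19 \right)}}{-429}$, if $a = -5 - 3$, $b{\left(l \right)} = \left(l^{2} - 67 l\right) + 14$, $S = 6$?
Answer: $- \frac{28354}{429} \approx -66.093$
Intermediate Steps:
$b{\left(l \right)} = 14 + l^{2} - 67 l$
$a = -8$
$p{\left(X \right)} = -64$ ($p{\left(X \right)} = \left(6 + 2\right) \left(-8\right) = 8 \left(-8\right) = -64$)
$p{\left(36 \right)} - \frac{b{\left(19 \right)}}{-429} = -64 - \frac{14 + 19^{2} - 1273}{-429} = -64 - \left(14 + 361 - 1273\right) \left(- \frac{1}{429}\right) = -64 - \left(-898\right) \left(- \frac{1}{429}\right) = -64 - \frac{898}{429} = - \frac{28354}{429}$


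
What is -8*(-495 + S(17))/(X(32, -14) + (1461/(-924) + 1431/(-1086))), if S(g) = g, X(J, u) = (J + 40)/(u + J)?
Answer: 213180352/61387 ≈ 3472.7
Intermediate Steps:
X(J, u) = (40 + J)/(J + u)
-8*(-495 + S(17))/(X(32, -14) + (1461/(-924) + 1431/(-1086))) = -8*(-495 + 17)/((40 + 32)/(32 - 14) + (1461/(-924) + 1431/(-1086))) = -(-3824)/(72/18 + (1461*(-1/924) + 1431*(-1/1086))) = -(-3824)/((1/18)*72 + (-487/308 - 477/362)) = -(-3824)/(4 - 161605/55748) = -(-3824)/61387/55748 = -(-3824)*55748/61387 = -8*(-26647544/61387) = 213180352/61387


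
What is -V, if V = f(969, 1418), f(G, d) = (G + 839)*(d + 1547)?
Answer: -5360720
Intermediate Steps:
f(G, d) = (839 + G)*(1547 + d)
V = 5360720 (V = 1297933 + 839*1418 + 1547*969 + 969*1418 = 1297933 + 1189702 + 1499043 + 1374042 = 5360720)
-V = -1*5360720 = -5360720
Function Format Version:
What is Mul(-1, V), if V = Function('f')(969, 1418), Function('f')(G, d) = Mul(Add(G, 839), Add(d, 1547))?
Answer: -5360720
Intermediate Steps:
Function('f')(G, d) = Mul(Add(839, G), Add(1547, d))
V = 5360720 (V = Add(1297933, Mul(839, 1418), Mul(1547, 969), Mul(969, 1418)) = Add(1297933, 1189702, 1499043, 1374042) = 5360720)
Mul(-1, V) = Mul(-1, 5360720) = -5360720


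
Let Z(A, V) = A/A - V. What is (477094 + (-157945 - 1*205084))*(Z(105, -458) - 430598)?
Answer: -49063805035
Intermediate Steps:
Z(A, V) = 1 - V
(477094 + (-157945 - 1*205084))*(Z(105, -458) - 430598) = (477094 + (-157945 - 1*205084))*((1 - 1*(-458)) - 430598) = (477094 + (-157945 - 205084))*((1 + 458) - 430598) = (477094 - 363029)*(459 - 430598) = 114065*(-430139) = -49063805035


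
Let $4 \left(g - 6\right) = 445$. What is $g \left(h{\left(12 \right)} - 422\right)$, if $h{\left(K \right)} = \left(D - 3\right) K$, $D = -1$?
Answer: $- \frac{110215}{2} \approx -55108.0$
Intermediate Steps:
$g = \frac{469}{4}$ ($g = 6 + \frac{1}{4} \cdot 445 = 6 + \frac{445}{4} = \frac{469}{4} \approx 117.25$)
$h{\left(K \right)} = - 4 K$ ($h{\left(K \right)} = \left(-1 - 3\right) K = - 4 K$)
$g \left(h{\left(12 \right)} - 422\right) = \frac{469 \left(\left(-4\right) 12 - 422\right)}{4} = \frac{469 \left(-48 - 422\right)}{4} = \frac{469}{4} \left(-470\right) = - \frac{110215}{2}$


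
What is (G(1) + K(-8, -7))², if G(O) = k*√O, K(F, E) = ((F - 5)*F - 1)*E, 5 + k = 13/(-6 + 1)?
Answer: 13271449/25 ≈ 5.3086e+5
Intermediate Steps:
k = -38/5 (k = -5 + 13/(-6 + 1) = -5 + 13/(-5) = -5 + 13*(-⅕) = -5 - 13/5 = -38/5 ≈ -7.6000)
K(F, E) = E*(-1 + F*(-5 + F)) (K(F, E) = ((-5 + F)*F - 1)*E = (F*(-5 + F) - 1)*E = (-1 + F*(-5 + F))*E = E*(-1 + F*(-5 + F)))
G(O) = -38*√O/5
(G(1) + K(-8, -7))² = (-38*√1/5 - 7*(-1 + (-8)² - 5*(-8)))² = (-38/5*1 - 7*(-1 + 64 + 40))² = (-38/5 - 7*103)² = (-38/5 - 721)² = (-3643/5)² = 13271449/25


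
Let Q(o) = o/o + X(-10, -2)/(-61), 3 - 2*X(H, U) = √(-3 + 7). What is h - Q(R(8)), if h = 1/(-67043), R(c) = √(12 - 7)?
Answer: -8112325/8179246 ≈ -0.99182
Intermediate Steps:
X(H, U) = ½ (X(H, U) = 3/2 - √(-3 + 7)/2 = 3/2 - √4/2 = 3/2 - ½*2 = 3/2 - 1 = ½)
R(c) = √5
Q(o) = 121/122 (Q(o) = o/o + (½)/(-61) = 1 + (½)*(-1/61) = 1 - 1/122 = 121/122)
h = -1/67043 ≈ -1.4916e-5
h - Q(R(8)) = -1/67043 - 1*121/122 = -1/67043 - 121/122 = -8112325/8179246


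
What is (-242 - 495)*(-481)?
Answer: 354497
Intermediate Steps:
(-242 - 495)*(-481) = -737*(-481) = 354497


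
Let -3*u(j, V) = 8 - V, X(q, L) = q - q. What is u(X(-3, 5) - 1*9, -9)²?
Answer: 289/9 ≈ 32.111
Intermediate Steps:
X(q, L) = 0
u(j, V) = -8/3 + V/3 (u(j, V) = -(8 - V)/3 = -8/3 + V/3)
u(X(-3, 5) - 1*9, -9)² = (-8/3 + (⅓)*(-9))² = (-8/3 - 3)² = (-17/3)² = 289/9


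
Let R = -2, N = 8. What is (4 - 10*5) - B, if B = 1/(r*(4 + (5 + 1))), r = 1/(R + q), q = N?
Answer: -233/5 ≈ -46.600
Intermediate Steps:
q = 8
r = 1/6 (r = 1/(-2 + 8) = 1/6 ≈ 0.16667)
B = 3/5 (B = 1/((4 + (5 + 1))/6) = 1/((4 + 6)/6) = 1/((1/6)*10) = 1/(5/3) = 3/5 ≈ 0.60000)
(4 - 10*5) - B = (4 - 10*5) - 1*3/5 = (4 - 50) - 3/5 = -46 - 3/5 = -233/5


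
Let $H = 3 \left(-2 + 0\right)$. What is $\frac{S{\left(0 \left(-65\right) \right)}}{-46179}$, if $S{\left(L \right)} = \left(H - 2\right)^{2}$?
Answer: $- \frac{64}{46179} \approx -0.0013859$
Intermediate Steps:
$H = -6$ ($H = 3 \left(-2\right) = -6$)
$S{\left(L \right)} = 64$ ($S{\left(L \right)} = \left(-6 - 2\right)^{2} = \left(-8\right)^{2} = 64$)
$\frac{S{\left(0 \left(-65\right) \right)}}{-46179} = \frac{64}{-46179} = 64 \left(- \frac{1}{46179}\right) = - \frac{64}{46179}$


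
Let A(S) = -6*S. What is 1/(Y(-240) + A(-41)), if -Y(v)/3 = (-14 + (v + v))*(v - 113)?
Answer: -1/522900 ≈ -1.9124e-6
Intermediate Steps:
Y(v) = -3*(-113 + v)*(-14 + 2*v) (Y(v) = -3*(-14 + (v + v))*(v - 113) = -3*(-14 + 2*v)*(-113 + v) = -3*(-113 + v)*(-14 + 2*v))
1/(Y(-240) + A(-41)) = 1/((-4746 - 6*(-240)² + 720*(-240)) - 6*(-41)) = 1/((-4746 - 6*57600 - 172800) + 246) = 1/((-4746 - 345600 - 172800) + 246) = 1/(-523146 + 246) = 1/(-522900) = -1/522900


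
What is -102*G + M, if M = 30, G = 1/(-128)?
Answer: 1971/64 ≈ 30.797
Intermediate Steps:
G = -1/128 ≈ -0.0078125
-102*G + M = -102*(-1/128) + 30 = 51/64 + 30 = 1971/64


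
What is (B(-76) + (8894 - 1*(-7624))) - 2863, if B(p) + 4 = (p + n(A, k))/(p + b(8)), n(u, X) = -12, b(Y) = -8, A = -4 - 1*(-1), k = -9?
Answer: 286693/21 ≈ 13652.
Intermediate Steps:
A = -3 (A = -4 + 1 = -3)
B(p) = -4 + (-12 + p)/(-8 + p) (B(p) = -4 + (p - 12)/(p - 8) = -4 + (-12 + p)/(-8 + p))
(B(-76) + (8894 - 1*(-7624))) - 2863 = ((20 - 3*(-76))/(-8 - 76) + (8894 - 1*(-7624))) - 2863 = ((20 + 228)/(-84) + (8894 + 7624)) - 2863 = (-1/84*248 + 16518) - 2863 = (-62/21 + 16518) - 2863 = 346816/21 - 2863 = 286693/21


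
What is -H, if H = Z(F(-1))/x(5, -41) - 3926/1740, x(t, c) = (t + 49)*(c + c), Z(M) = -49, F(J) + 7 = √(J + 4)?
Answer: 1441589/642060 ≈ 2.2453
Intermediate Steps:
F(J) = -7 + √(4 + J) (F(J) = -7 + √(J + 4) = -7 + √(4 + J))
x(t, c) = 2*c*(49 + t) (x(t, c) = (49 + t)*(2*c) = 2*c*(49 + t))
H = -1441589/642060 (H = -49*(-1/(82*(49 + 5))) - 3926/1740 = -49/(2*(-41)*54) - 3926*1/1740 = -49/(-4428) - 1963/870 = -49*(-1/4428) - 1963/870 = 49/4428 - 1963/870 = -1441589/642060 ≈ -2.2453)
-H = -1*(-1441589/642060) = 1441589/642060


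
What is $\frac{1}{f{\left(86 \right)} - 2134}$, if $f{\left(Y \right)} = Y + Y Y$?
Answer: $\frac{1}{5348} \approx 0.00018699$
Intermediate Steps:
$f{\left(Y \right)} = Y + Y^{2}$
$\frac{1}{f{\left(86 \right)} - 2134} = \frac{1}{86 \left(1 + 86\right) - 2134} = \frac{1}{86 \cdot 87 - 2134} = \frac{1}{7482 - 2134} = \frac{1}{5348}$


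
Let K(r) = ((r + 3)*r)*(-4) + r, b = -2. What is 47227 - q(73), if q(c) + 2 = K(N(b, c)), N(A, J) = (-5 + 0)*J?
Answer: 576114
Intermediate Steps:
N(A, J) = -5*J
K(r) = r - 4*r*(3 + r) (K(r) = ((3 + r)*r)*(-4) + r = (r*(3 + r))*(-4) + r = -4*r*(3 + r) + r = r - 4*r*(3 + r))
q(c) = -2 + 5*c*(11 - 20*c) (q(c) = -2 - (-5*c)*(11 + 4*(-5*c)) = -2 - (-5*c)*(11 - 20*c) = -2 + 5*c*(11 - 20*c))
47227 - q(73) = 47227 - (-2 + 5*73*(11 - 20*73)) = 47227 - (-2 + 5*73*(11 - 1460)) = 47227 - (-2 + 5*73*(-1449)) = 47227 - (-2 - 528885) = 47227 - 1*(-528887) = 47227 + 528887 = 576114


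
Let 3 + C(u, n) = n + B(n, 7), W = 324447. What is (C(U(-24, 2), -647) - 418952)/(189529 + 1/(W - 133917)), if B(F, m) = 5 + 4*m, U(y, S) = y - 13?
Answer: -79940481570/36110960371 ≈ -2.2137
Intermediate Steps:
U(y, S) = -13 + y
C(u, n) = 30 + n (C(u, n) = -3 + (n + (5 + 4*7)) = -3 + (n + (5 + 28)) = -3 + (n + 33) = -3 + (33 + n) = 30 + n)
(C(U(-24, 2), -647) - 418952)/(189529 + 1/(W - 133917)) = ((30 - 647) - 418952)/(189529 + 1/(324447 - 133917)) = (-617 - 418952)/(189529 + 1/190530) = -419569/(189529 + 1/190530) = -419569/36110960371/190530 = -419569*190530/36110960371 = -79940481570/36110960371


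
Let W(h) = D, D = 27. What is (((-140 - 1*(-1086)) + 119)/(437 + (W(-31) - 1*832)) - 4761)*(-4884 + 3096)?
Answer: 783641511/92 ≈ 8.5178e+6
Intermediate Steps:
W(h) = 27
(((-140 - 1*(-1086)) + 119)/(437 + (W(-31) - 1*832)) - 4761)*(-4884 + 3096) = (((-140 - 1*(-1086)) + 119)/(437 + (27 - 1*832)) - 4761)*(-4884 + 3096) = (((-140 + 1086) + 119)/(437 + (27 - 832)) - 4761)*(-1788) = ((946 + 119)/(437 - 805) - 4761)*(-1788) = (1065/(-368) - 4761)*(-1788) = (1065*(-1/368) - 4761)*(-1788) = (-1065/368 - 4761)*(-1788) = -1753113/368*(-1788) = 783641511/92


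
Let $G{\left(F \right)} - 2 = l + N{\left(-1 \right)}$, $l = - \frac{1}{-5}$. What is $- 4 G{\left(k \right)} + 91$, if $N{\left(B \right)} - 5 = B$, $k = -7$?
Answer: $\frac{331}{5} \approx 66.2$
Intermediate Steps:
$N{\left(B \right)} = 5 + B$
$l = \frac{1}{5}$ ($l = \left(-1\right) \left(- \frac{1}{5}\right) = \frac{1}{5} \approx 0.2$)
$G{\left(F \right)} = \frac{31}{5}$ ($G{\left(F \right)} = 2 + \left(\frac{1}{5} + \left(5 - 1\right)\right) = 2 + \left(\frac{1}{5} + 4\right) = 2 + \frac{21}{5} = \frac{31}{5}$)
$- 4 G{\left(k \right)} + 91 = \left(-4\right) \frac{31}{5} + 91 = - \frac{124}{5} + 91 = \frac{331}{5}$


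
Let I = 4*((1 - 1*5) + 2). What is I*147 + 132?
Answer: -1044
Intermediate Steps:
I = -8 (I = 4*((1 - 5) + 2) = 4*(-4 + 2) = 4*(-2) = -8)
I*147 + 132 = -8*147 + 132 = -1176 + 132 = -1044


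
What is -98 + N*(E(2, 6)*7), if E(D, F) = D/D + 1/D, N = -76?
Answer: -896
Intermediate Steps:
E(D, F) = 1 + 1/D
-98 + N*(E(2, 6)*7) = -98 - 76*(1 + 2)/2*7 = -98 - 76*(1/2)*3*7 = -98 - 114*7 = -98 - 76*21/2 = -98 - 798 = -896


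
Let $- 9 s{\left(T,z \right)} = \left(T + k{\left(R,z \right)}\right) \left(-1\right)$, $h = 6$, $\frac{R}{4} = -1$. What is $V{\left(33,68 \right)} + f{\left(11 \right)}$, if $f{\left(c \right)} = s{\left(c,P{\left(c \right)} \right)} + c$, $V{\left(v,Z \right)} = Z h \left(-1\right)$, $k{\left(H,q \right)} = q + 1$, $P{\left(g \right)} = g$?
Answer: $- \frac{3550}{9} \approx -394.44$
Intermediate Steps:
$R = -4$ ($R = 4 \left(-1\right) = -4$)
$k{\left(H,q \right)} = 1 + q$
$s{\left(T,z \right)} = \frac{1}{9} + \frac{T}{9} + \frac{z}{9}$ ($s{\left(T,z \right)} = - \frac{\left(T + \left(1 + z\right)\right) \left(-1\right)}{9} = - \frac{\left(1 + T + z\right) \left(-1\right)}{9} = - \frac{-1 - T - z}{9} = \frac{1}{9} + \frac{T}{9} + \frac{z}{9}$)
$V{\left(v,Z \right)} = - 6 Z$ ($V{\left(v,Z \right)} = Z 6 \left(-1\right) = 6 Z \left(-1\right) = - 6 Z$)
$f{\left(c \right)} = \frac{1}{9} + \frac{11 c}{9}$ ($f{\left(c \right)} = \left(\frac{1}{9} + \frac{c}{9} + \frac{c}{9}\right) + c = \left(\frac{1}{9} + \frac{2 c}{9}\right) + c = \frac{1}{9} + \frac{11 c}{9}$)
$V{\left(33,68 \right)} + f{\left(11 \right)} = \left(-6\right) 68 + \left(\frac{1}{9} + \frac{11}{9} \cdot 11\right) = -408 + \left(\frac{1}{9} + \frac{121}{9}\right) = -408 + \frac{122}{9} = - \frac{3550}{9}$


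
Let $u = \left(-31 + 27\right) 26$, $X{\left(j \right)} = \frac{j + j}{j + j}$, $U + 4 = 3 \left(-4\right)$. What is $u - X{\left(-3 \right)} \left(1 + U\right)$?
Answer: $-89$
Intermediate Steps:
$U = -16$ ($U = -4 + 3 \left(-4\right) = -4 - 12 = -16$)
$X{\left(j \right)} = 1$ ($X{\left(j \right)} = \frac{2 j}{2 j} = 2 j \frac{1}{2 j} = 1$)
$u = -104$ ($u = \left(-4\right) 26 = -104$)
$u - X{\left(-3 \right)} \left(1 + U\right) = -104 - 1 \left(1 - 16\right) = -104 - 1 \left(-15\right) = -104 - -15 = -104 + 15 = -89$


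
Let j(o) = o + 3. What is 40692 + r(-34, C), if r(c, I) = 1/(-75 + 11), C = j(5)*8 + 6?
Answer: 2604287/64 ≈ 40692.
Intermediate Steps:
j(o) = 3 + o
C = 70 (C = (3 + 5)*8 + 6 = 8*8 + 6 = 64 + 6 = 70)
r(c, I) = -1/64 (r(c, I) = 1/(-64) = -1/64)
40692 + r(-34, C) = 40692 - 1/64 = 2604287/64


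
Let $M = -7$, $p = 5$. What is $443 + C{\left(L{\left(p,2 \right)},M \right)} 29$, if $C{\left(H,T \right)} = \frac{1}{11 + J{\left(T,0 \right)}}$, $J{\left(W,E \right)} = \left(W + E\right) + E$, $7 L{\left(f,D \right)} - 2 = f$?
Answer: $\frac{1801}{4} \approx 450.25$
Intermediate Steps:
$L{\left(f,D \right)} = \frac{2}{7} + \frac{f}{7}$
$J{\left(W,E \right)} = W + 2 E$ ($J{\left(W,E \right)} = \left(E + W\right) + E = W + 2 E$)
$C{\left(H,T \right)} = \frac{1}{11 + T}$ ($C{\left(H,T \right)} = \frac{1}{11 + \left(T + 2 \cdot 0\right)} = \frac{1}{11 + \left(T + 0\right)} = \frac{1}{11 + T}$)
$443 + C{\left(L{\left(p,2 \right)},M \right)} 29 = 443 + \frac{1}{11 - 7} \cdot 29 = 443 + \frac{1}{4} \cdot 29 = 443 + \frac{29}{4} = \frac{1801}{4}$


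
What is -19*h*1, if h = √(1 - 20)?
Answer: -19*I*√19 ≈ -82.819*I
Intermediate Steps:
h = I*√19 (h = √(-19) = I*√19 ≈ 4.3589*I)
-19*h*1 = -19*I*√19*1 = -19*I*√19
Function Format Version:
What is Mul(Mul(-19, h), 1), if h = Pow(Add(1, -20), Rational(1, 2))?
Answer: Mul(-19, I, Pow(19, Rational(1, 2))) ≈ Mul(-82.819, I)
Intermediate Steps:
h = Mul(I, Pow(19, Rational(1, 2))) (h = Pow(-19, Rational(1, 2)) = Mul(I, Pow(19, Rational(1, 2))) ≈ Mul(4.3589, I))
Mul(Mul(-19, h), 1) = Mul(Mul(-19, Mul(I, Pow(19, Rational(1, 2)))), 1) = Mul(Mul(-19, I, Pow(19, Rational(1, 2))), 1) = Mul(-19, I, Pow(19, Rational(1, 2)))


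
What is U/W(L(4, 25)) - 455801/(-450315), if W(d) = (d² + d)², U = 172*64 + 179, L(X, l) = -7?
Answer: 649078541/88261740 ≈ 7.3540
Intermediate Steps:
U = 11187 (U = 11008 + 179 = 11187)
W(d) = (d + d²)²
U/W(L(4, 25)) - 455801/(-450315) = 11187/(((-7)²*(1 - 7)²)) - 455801/(-450315) = 11187/((49*(-6)²)) - 455801*(-1/450315) = 11187/((49*36)) + 455801/450315 = 11187/1764 + 455801/450315 = 11187*(1/1764) + 455801/450315 = 1243/196 + 455801/450315 = 649078541/88261740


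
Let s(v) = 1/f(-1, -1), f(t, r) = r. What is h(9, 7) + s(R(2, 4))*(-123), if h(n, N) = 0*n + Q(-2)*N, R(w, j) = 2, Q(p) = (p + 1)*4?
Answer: 95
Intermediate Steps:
Q(p) = 4 + 4*p (Q(p) = (1 + p)*4 = 4 + 4*p)
h(n, N) = -4*N (h(n, N) = 0*n + (4 + 4*(-2))*N = 0 + (4 - 8)*N = 0 - 4*N = -4*N)
s(v) = -1 (s(v) = 1/(-1) = -1)
h(9, 7) + s(R(2, 4))*(-123) = -4*7 - 1*(-123) = -28 + 123 = 95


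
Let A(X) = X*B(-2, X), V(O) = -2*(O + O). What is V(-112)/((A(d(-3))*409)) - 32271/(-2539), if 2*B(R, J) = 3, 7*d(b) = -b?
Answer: 134714159/9346059 ≈ 14.414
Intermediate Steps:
d(b) = -b/7 (d(b) = (-b)/7 = -b/7)
B(R, J) = 3/2 (B(R, J) = (½)*3 = 3/2)
V(O) = -4*O
A(X) = 3*X/2 (A(X) = X*(3/2) = 3*X/2)
V(-112)/((A(d(-3))*409)) - 32271/(-2539) = (-4*(-112))/(((3*(-⅐*(-3))/2)*409)) - 32271/(-2539) = 448/((((3/2)*(3/7))*409)) - 32271*(-1/2539) = 448/(((9/14)*409)) + 32271/2539 = 448/(3681/14) + 32271/2539 = 448*(14/3681) + 32271/2539 = 6272/3681 + 32271/2539 = 134714159/9346059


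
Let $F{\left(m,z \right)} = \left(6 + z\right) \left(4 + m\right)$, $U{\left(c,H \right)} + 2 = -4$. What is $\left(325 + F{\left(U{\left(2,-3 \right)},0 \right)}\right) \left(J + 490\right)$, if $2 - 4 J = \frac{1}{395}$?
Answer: $\frac{242571557}{1580} \approx 1.5353 \cdot 10^{5}$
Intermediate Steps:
$J = \frac{789}{1580}$ ($J = \frac{1}{2} - \frac{1}{4 \cdot 395} = \frac{1}{2} - \frac{1}{1580} = \frac{789}{1580} \approx 0.49937$)
$U{\left(c,H \right)} = -6$ ($U{\left(c,H \right)} = -2 - 4 = -6$)
$F{\left(m,z \right)} = \left(4 + m\right) \left(6 + z\right)$
$\left(325 + F{\left(U{\left(2,-3 \right)},0 \right)}\right) \left(J + 490\right) = \left(325 + \left(24 + 4 \cdot 0 + 6 \left(-6\right) - 0\right)\right) \left(\frac{789}{1580} + 490\right) = \left(325 + \left(24 + 0 - 36 + 0\right)\right) \frac{774989}{1580} = \left(325 - 12\right) \frac{774989}{1580} = 313 \cdot \frac{774989}{1580} = \frac{242571557}{1580}$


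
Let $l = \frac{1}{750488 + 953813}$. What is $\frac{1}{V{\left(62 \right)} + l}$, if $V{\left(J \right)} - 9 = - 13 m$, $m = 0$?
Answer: $\frac{1704301}{15338710} \approx 0.11111$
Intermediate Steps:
$V{\left(J \right)} = 9$ ($V{\left(J \right)} = 9 - 0 = 9 + 0 = 9$)
$l = \frac{1}{1704301} \approx 5.8675 \cdot 10^{-7}$
$\frac{1}{V{\left(62 \right)} + l} = \frac{1}{9 + \frac{1}{1704301}} = \frac{1}{\frac{15338710}{1704301}} = \frac{1704301}{15338710}$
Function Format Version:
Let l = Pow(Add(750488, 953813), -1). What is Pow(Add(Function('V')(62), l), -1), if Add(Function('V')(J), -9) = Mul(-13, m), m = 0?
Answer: Rational(1704301, 15338710) ≈ 0.11111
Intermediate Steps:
Function('V')(J) = 9 (Function('V')(J) = Add(9, Mul(-13, 0)) = Add(9, 0) = 9)
l = Rational(1, 1704301) (l = Pow(1704301, -1) = Rational(1, 1704301) ≈ 5.8675e-7)
Pow(Add(Function('V')(62), l), -1) = Pow(Add(9, Rational(1, 1704301)), -1) = Pow(Rational(15338710, 1704301), -1) = Rational(1704301, 15338710)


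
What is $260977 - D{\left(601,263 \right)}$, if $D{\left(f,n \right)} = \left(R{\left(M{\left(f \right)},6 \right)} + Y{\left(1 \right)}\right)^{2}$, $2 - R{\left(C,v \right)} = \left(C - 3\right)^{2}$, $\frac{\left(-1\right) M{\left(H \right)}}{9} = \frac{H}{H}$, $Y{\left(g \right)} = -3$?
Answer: $239952$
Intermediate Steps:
$M{\left(H \right)} = -9$ ($M{\left(H \right)} = - 9 \frac{H}{H} = \left(-9\right) 1 = -9$)
$R{\left(C,v \right)} = 2 - \left(-3 + C\right)^{2}$ ($R{\left(C,v \right)} = 2 - \left(C - 3\right)^{2} = 2 - \left(-3 + C\right)^{2}$)
$D{\left(f,n \right)} = 21025$ ($D{\left(f,n \right)} = \left(\left(2 - \left(-3 - 9\right)^{2}\right) - 3\right)^{2} = \left(\left(2 - \left(-12\right)^{2}\right) - 3\right)^{2} = \left(\left(2 - 144\right) - 3\right)^{2} = \left(-142 - 3\right)^{2} = \left(-145\right)^{2} = 21025$)
$260977 - D{\left(601,263 \right)} = 260977 - 21025 = 239952$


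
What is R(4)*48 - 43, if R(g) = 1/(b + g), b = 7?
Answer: -425/11 ≈ -38.636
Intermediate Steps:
R(g) = 1/(7 + g)
R(4)*48 - 43 = 48/(7 + 4) - 43 = 48/11 - 43 = -425/11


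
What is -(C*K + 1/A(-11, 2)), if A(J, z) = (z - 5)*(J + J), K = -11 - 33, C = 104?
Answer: 302015/66 ≈ 4576.0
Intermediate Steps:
K = -44
A(J, z) = 2*J*(-5 + z) (A(J, z) = (-5 + z)*(2*J) = 2*J*(-5 + z))
-(C*K + 1/A(-11, 2)) = -(104*(-44) + 1/(2*(-11)*(-5 + 2))) = -(-4576 + 1/(2*(-11)*(-3))) = -(-4576 + 1/66) = -1*(-302015/66) = 302015/66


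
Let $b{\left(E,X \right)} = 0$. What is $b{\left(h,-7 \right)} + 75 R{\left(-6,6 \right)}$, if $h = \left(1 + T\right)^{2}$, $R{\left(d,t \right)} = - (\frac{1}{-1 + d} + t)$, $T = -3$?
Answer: $- \frac{3075}{7} \approx -439.29$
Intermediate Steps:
$R{\left(d,t \right)} = - t - \frac{1}{-1 + d}$ ($R{\left(d,t \right)} = - (t + \frac{1}{-1 + d}) = - t - \frac{1}{-1 + d}$)
$h = 4$ ($h = \left(1 - 3\right)^{2} = \left(-2\right)^{2} = 4$)
$b{\left(h,-7 \right)} + 75 R{\left(-6,6 \right)} = 0 + 75 \frac{-1 + 6 - \left(-6\right) 6}{-1 - 6} = 0 + 75 \frac{-1 + 6 + 36}{-7} = 0 + 75 \left(\left(- \frac{1}{7}\right) 41\right) = 0 + 75 \left(- \frac{41}{7}\right) = 0 - \frac{3075}{7} = - \frac{3075}{7}$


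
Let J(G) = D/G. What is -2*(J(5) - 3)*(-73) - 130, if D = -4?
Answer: -3424/5 ≈ -684.80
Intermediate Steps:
J(G) = -4/G
-2*(J(5) - 3)*(-73) - 130 = -2*(-4/5 - 3)*(-73) - 130 = -2*(-4*⅕ - 3)*(-73) - 130 = -2*(-⅘ - 3)*(-73) - 130 = -2*(-19/5)*(-73) - 130 = (38/5)*(-73) - 130 = -2774/5 - 130 = -3424/5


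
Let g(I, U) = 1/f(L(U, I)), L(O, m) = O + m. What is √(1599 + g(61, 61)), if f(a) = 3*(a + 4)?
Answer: √25385766/126 ≈ 39.988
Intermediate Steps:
f(a) = 12 + 3*a (f(a) = 3*(4 + a) = 12 + 3*a)
g(I, U) = 1/(12 + 3*I + 3*U) (g(I, U) = 1/(12 + 3*(U + I)) = 1/(12 + 3*(I + U)) = 1/(12 + (3*I + 3*U)) = 1/(12 + 3*I + 3*U))
√(1599 + g(61, 61)) = √(1599 + 1/(3*(4 + 61 + 61))) = √(1599 + (⅓)/126) = √(1599 + (⅓)*(1/126)) = √(1599 + 1/378) = √(604423/378) = √25385766/126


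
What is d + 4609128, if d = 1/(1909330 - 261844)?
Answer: 7593473852209/1647486 ≈ 4.6091e+6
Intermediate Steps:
d = 1/1647486 ≈ 6.0699e-7
d + 4609128 = 1/1647486 + 4609128 = 7593473852209/1647486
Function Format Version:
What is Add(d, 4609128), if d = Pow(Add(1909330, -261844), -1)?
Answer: Rational(7593473852209, 1647486) ≈ 4.6091e+6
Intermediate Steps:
d = Rational(1, 1647486) (d = Pow(1647486, -1) = Rational(1, 1647486) ≈ 6.0699e-7)
Add(d, 4609128) = Add(Rational(1, 1647486), 4609128) = Rational(7593473852209, 1647486)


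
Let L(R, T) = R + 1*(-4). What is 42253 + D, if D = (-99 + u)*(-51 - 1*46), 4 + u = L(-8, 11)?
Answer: 53408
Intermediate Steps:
L(R, T) = -4 + R (L(R, T) = R - 4 = -4 + R)
u = -16 (u = -4 + (-4 - 8) = -4 - 12 = -16)
D = 11155 (D = (-99 - 16)*(-51 - 1*46) = -115*(-51 - 46) = -115*(-97) = 11155)
42253 + D = 42253 + 11155 = 53408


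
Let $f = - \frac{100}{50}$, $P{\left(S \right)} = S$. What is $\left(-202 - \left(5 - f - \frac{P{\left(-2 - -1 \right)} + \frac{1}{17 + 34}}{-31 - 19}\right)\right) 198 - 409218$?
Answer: $- \frac{7660134}{17} \approx -4.506 \cdot 10^{5}$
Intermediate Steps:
$f = -2$ ($f = \left(-100\right) \frac{1}{50} = -2$)
$\left(-202 - \left(5 - f - \frac{P{\left(-2 - -1 \right)} + \frac{1}{17 + 34}}{-31 - 19}\right)\right) 198 - 409218 = \left(-202 - \left(7 - \frac{\left(-2 - -1\right) + \frac{1}{17 + 34}}{-31 - 19}\right)\right) 198 - 409218 = \left(-202 - \left(7 - \frac{\left(-2 + 1\right) + \frac{1}{51}}{-50}\right)\right) 198 - 409218 = \left(-202 - \left(7 - \left(-1 + \frac{1}{51}\right) \left(- \frac{1}{50}\right)\right)\right) 198 - 409218 = \left(-202 - \frac{356}{51}\right) 198 - 409218 = \left(- \frac{10658}{51}\right) 198 - 409218 = - \frac{703428}{17} - 409218 = - \frac{7660134}{17}$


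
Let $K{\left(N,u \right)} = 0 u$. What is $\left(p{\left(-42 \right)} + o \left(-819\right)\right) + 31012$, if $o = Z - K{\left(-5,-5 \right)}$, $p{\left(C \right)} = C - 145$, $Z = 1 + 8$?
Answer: $23454$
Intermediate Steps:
$Z = 9$
$p{\left(C \right)} = -145 + C$
$K{\left(N,u \right)} = 0$
$o = 9$ ($o = 9 - 0 = 9 + 0 = 9$)
$\left(p{\left(-42 \right)} + o \left(-819\right)\right) + 31012 = \left(\left(-145 - 42\right) + 9 \left(-819\right)\right) + 31012 = \left(-187 - 7371\right) + 31012 = -7558 + 31012 = 23454$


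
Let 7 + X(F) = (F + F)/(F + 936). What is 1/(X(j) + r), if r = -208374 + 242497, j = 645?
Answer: 527/17979562 ≈ 2.9311e-5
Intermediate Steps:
r = 34123
X(F) = -7 + 2*F/(936 + F) (X(F) = -7 + (F + F)/(F + 936) = -7 + (2*F)/(936 + F) = -7 + 2*F/(936 + F))
1/(X(j) + r) = 1/((-6552 - 5*645)/(936 + 645) + 34123) = 1/((-6552 - 3225)/1581 + 34123) = 1/((1/1581)*(-9777) + 34123) = 1/(-3259/527 + 34123) = 1/(17979562/527) = 527/17979562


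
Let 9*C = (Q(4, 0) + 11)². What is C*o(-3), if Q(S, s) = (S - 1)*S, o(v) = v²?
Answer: 529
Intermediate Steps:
Q(S, s) = S*(-1 + S) (Q(S, s) = (-1 + S)*S = S*(-1 + S))
C = 529/9 (C = (4*(-1 + 4) + 11)²/9 = (4*3 + 11)²/9 = (12 + 11)²/9 = (⅑)*23² = (⅑)*529 = 529/9 ≈ 58.778)
C*o(-3) = (529/9)*(-3)² = (529/9)*9 = 529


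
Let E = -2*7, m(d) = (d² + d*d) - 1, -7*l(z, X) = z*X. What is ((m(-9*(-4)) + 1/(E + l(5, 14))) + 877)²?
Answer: 6927399361/576 ≈ 1.2027e+7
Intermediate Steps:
l(z, X) = -X*z/7 (l(z, X) = -z*X/7 = -X*z/7)
m(d) = -1 + 2*d² (m(d) = (d² + d²) - 1 = 2*d² - 1 = -1 + 2*d²)
E = -14
((m(-9*(-4)) + 1/(E + l(5, 14))) + 877)² = (((-1 + 2*(-9*(-4))²) + 1/(-14 - ⅐*14*5)) + 877)² = (((-1 + 2*36²) + 1/(-14 - 10)) + 877)² = (((-1 + 2*1296) + 1/(-24)) + 877)² = (((-1 + 2592) - 1/24) + 877)² = ((2591 - 1/24) + 877)² = (62183/24 + 877)² = (83231/24)² = 6927399361/576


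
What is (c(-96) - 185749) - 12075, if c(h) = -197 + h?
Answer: -198117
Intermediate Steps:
(c(-96) - 185749) - 12075 = ((-197 - 96) - 185749) - 12075 = (-293 - 185749) - 12075 = -186042 - 12075 = -198117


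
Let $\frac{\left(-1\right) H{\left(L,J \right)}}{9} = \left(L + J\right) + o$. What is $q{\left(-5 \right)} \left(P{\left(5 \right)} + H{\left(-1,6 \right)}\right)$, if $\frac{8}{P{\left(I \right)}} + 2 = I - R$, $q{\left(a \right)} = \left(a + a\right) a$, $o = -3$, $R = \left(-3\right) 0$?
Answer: $- \frac{2300}{3} \approx -766.67$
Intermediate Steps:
$R = 0$
$H{\left(L,J \right)} = 27 - 9 J - 9 L$ ($H{\left(L,J \right)} = - 9 \left(\left(L + J\right) - 3\right) = - 9 \left(\left(J + L\right) - 3\right) = - 9 \left(-3 + J + L\right) = 27 - 9 J - 9 L$)
$q{\left(a \right)} = 2 a^{2}$ ($q{\left(a \right)} = 2 a a = 2 a^{2}$)
$P{\left(I \right)} = \frac{8}{-2 + I}$ ($P{\left(I \right)} = \frac{8}{-2 + \left(I - 0\right)} = \frac{8}{-2 + \left(I + 0\right)} = \frac{8}{-2 + I}$)
$q{\left(-5 \right)} \left(P{\left(5 \right)} + H{\left(-1,6 \right)}\right) = 2 \left(-5\right)^{2} \left(\frac{8}{-2 + 5} - 18\right) = 2 \cdot 25 \left(\frac{8}{3} + \left(27 - 54 + 9\right)\right) = 50 \left(8 \cdot \frac{1}{3} - 18\right) = 50 \left(\frac{8}{3} - 18\right) = 50 \left(- \frac{46}{3}\right) = - \frac{2300}{3}$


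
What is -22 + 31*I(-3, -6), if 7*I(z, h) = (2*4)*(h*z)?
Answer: 4310/7 ≈ 615.71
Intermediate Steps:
I(z, h) = 8*h*z/7 (I(z, h) = ((2*4)*(h*z))/7 = (8*(h*z))/7 = (8*h*z)/7 = 8*h*z/7)
-22 + 31*I(-3, -6) = -22 + 31*((8/7)*(-6)*(-3)) = -22 + 31*(144/7) = -22 + 4464/7 = 4310/7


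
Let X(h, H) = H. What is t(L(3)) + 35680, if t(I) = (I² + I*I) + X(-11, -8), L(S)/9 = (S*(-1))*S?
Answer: 48794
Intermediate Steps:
L(S) = -9*S² (L(S) = 9*((S*(-1))*S) = 9*((-S)*S) = 9*(-S²) = -9*S²)
t(I) = -8 + 2*I² (t(I) = (I² + I*I) - 8 = (I² + I²) - 8 = 2*I² - 8 = -8 + 2*I²)
t(L(3)) + 35680 = (-8 + 2*(-9*3²)²) + 35680 = (-8 + 2*(-9*9)²) + 35680 = (-8 + 2*(-81)²) + 35680 = (-8 + 2*6561) + 35680 = (-8 + 13122) + 35680 = 13114 + 35680 = 48794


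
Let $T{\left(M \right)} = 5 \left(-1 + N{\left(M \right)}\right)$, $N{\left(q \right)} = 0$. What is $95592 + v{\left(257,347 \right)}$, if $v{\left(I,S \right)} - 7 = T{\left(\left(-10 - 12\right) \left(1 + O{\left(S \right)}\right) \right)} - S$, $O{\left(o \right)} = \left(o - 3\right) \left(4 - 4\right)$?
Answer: $95247$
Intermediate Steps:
$O{\left(o \right)} = 0$ ($O{\left(o \right)} = \left(-3 + o\right) 0 = 0$)
$T{\left(M \right)} = -5$ ($T{\left(M \right)} = 5 \left(-1 + 0\right) = 5 \left(-1\right) = -5$)
$v{\left(I,S \right)} = 2 - S$ ($v{\left(I,S \right)} = 7 - \left(5 + S\right) = 2 - S$)
$95592 + v{\left(257,347 \right)} = 95592 + \left(2 - 347\right) = 95592 - 345 = 95247$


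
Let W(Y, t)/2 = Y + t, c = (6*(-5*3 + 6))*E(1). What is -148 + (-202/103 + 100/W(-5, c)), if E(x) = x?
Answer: -916464/6077 ≈ -150.81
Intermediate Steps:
c = -54 (c = (6*(-5*3 + 6))*1 = (6*(-15 + 6))*1 = (6*(-9))*1 = -54*1 = -54)
W(Y, t) = 2*Y + 2*t (W(Y, t) = 2*(Y + t) = 2*Y + 2*t)
-148 + (-202/103 + 100/W(-5, c)) = -148 + (-202/103 + 100/(2*(-5) + 2*(-54))) = -148 + (-202*1/103 + 100/(-10 - 108)) = -148 + (-202/103 + 100/(-118)) = -148 + (-202/103 + 100*(-1/118)) = -148 + (-202/103 - 50/59) = -148 - 17068/6077 = -916464/6077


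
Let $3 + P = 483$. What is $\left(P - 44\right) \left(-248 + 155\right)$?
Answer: $-40548$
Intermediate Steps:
$P = 480$ ($P = -3 + 483 = 480$)
$\left(P - 44\right) \left(-248 + 155\right) = \left(480 - 44\right) \left(-248 + 155\right) = 436 \left(-93\right) = -40548$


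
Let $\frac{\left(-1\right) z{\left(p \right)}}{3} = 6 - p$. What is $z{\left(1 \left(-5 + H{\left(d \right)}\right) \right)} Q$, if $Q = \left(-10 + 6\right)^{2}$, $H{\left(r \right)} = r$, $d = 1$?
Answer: $-480$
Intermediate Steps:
$z{\left(p \right)} = -18 + 3 p$ ($z{\left(p \right)} = - 3 \left(6 - p\right) = -18 + 3 p$)
$Q = 16$ ($Q = \left(-4\right)^{2} = 16$)
$z{\left(1 \left(-5 + H{\left(d \right)}\right) \right)} Q = \left(-18 + 3 \cdot 1 \left(-5 + 1\right)\right) 16 = \left(-18 + 3 \cdot 1 \left(-4\right)\right) 16 = \left(-18 + 3 \left(-4\right)\right) 16 = \left(-18 - 12\right) 16 = \left(-30\right) 16 = -480$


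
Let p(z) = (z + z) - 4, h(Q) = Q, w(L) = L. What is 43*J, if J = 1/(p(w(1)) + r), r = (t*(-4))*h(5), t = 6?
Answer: -43/122 ≈ -0.35246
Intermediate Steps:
p(z) = -4 + 2*z (p(z) = 2*z - 4 = -4 + 2*z)
r = -120 (r = (6*(-4))*5 = -24*5 = -120)
J = -1/122 (J = 1/((-4 + 2*1) - 120) = 1/((-4 + 2) - 120) = 1/(-2 - 120) = 1/(-122) = -1/122 ≈ -0.0081967)
43*J = 43*(-1/122) = -43/122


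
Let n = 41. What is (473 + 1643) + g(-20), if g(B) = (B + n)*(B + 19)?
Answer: 2095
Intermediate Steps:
g(B) = (19 + B)*(41 + B) (g(B) = (B + 41)*(B + 19) = (41 + B)*(19 + B) = (19 + B)*(41 + B))
(473 + 1643) + g(-20) = (473 + 1643) + (779 + (-20)² + 60*(-20)) = 2116 + (779 + 400 - 1200) = 2116 - 21 = 2095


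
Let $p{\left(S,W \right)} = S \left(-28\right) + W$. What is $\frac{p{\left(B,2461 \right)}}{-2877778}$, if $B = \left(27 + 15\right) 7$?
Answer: $\frac{5771}{2877778} \approx 0.0020054$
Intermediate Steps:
$B = 294$ ($B = 42 \cdot 7 = 294$)
$p{\left(S,W \right)} = W - 28 S$ ($p{\left(S,W \right)} = - 28 S + W = W - 28 S$)
$\frac{p{\left(B,2461 \right)}}{-2877778} = \frac{2461 - 8232}{-2877778} = \left(2461 - 8232\right) \left(- \frac{1}{2877778}\right) = \left(-5771\right) \left(- \frac{1}{2877778}\right) = \frac{5771}{2877778}$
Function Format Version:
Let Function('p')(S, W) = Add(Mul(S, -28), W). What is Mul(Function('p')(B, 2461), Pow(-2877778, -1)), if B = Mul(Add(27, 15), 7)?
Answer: Rational(5771, 2877778) ≈ 0.0020054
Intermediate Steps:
B = 294 (B = Mul(42, 7) = 294)
Function('p')(S, W) = Add(W, Mul(-28, S)) (Function('p')(S, W) = Add(Mul(-28, S), W) = Add(W, Mul(-28, S)))
Mul(Function('p')(B, 2461), Pow(-2877778, -1)) = Mul(Add(2461, Mul(-28, 294)), Pow(-2877778, -1)) = Mul(Add(2461, -8232), Rational(-1, 2877778)) = Mul(-5771, Rational(-1, 2877778)) = Rational(5771, 2877778)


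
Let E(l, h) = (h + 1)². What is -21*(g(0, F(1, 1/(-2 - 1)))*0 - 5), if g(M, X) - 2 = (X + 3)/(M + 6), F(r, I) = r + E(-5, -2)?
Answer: 105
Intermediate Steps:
E(l, h) = (1 + h)²
F(r, I) = 1 + r (F(r, I) = r + (1 - 2)² = r + (-1)² = r + 1 = 1 + r)
g(M, X) = 2 + (3 + X)/(6 + M) (g(M, X) = 2 + (X + 3)/(M + 6) = 2 + (3 + X)/(6 + M))
-21*(g(0, F(1, 1/(-2 - 1)))*0 - 5) = -21*(((15 + (1 + 1) + 2*0)/(6 + 0))*0 - 5) = -21*(((15 + 2 + 0)/6)*0 - 5) = -21*(((⅙)*17)*0 - 5) = -21*((17/6)*0 - 5) = -21*(0 - 5) = -21*(-5) = 105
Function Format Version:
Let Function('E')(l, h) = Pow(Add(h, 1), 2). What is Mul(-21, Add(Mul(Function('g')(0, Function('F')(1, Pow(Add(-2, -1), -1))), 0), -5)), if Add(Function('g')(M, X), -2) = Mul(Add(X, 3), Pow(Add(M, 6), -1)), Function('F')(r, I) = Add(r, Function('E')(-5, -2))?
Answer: 105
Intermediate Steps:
Function('E')(l, h) = Pow(Add(1, h), 2)
Function('F')(r, I) = Add(1, r) (Function('F')(r, I) = Add(r, Pow(Add(1, -2), 2)) = Add(r, Pow(-1, 2)) = Add(r, 1) = Add(1, r))
Function('g')(M, X) = Add(2, Mul(Pow(Add(6, M), -1), Add(3, X))) (Function('g')(M, X) = Add(2, Mul(Add(X, 3), Pow(Add(M, 6), -1))) = Add(2, Mul(Add(3, X), Pow(Add(6, M), -1))) = Add(2, Mul(Pow(Add(6, M), -1), Add(3, X))))
Mul(-21, Add(Mul(Function('g')(0, Function('F')(1, Pow(Add(-2, -1), -1))), 0), -5)) = Mul(-21, Add(Mul(Mul(Pow(Add(6, 0), -1), Add(15, Add(1, 1), Mul(2, 0))), 0), -5)) = Mul(-21, Add(Mul(Mul(Pow(6, -1), Add(15, 2, 0)), 0), -5)) = Mul(-21, Add(Mul(Mul(Rational(1, 6), 17), 0), -5)) = Mul(-21, Add(Mul(Rational(17, 6), 0), -5)) = Mul(-21, Add(0, -5)) = Mul(-21, -5) = 105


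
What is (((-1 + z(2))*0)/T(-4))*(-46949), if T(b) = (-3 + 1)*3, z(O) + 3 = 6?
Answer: 0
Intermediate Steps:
z(O) = 3 (z(O) = -3 + 6 = 3)
T(b) = -6 (T(b) = -2*3 = -6)
(((-1 + z(2))*0)/T(-4))*(-46949) = (((-1 + 3)*0)/(-6))*(-46949) = ((2*0)*(-⅙))*(-46949) = (0*(-⅙))*(-46949) = 0*(-46949) = 0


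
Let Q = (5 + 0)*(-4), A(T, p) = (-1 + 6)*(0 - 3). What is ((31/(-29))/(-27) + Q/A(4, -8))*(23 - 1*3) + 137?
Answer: 128771/783 ≈ 164.46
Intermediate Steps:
A(T, p) = -15 (A(T, p) = 5*(-3) = -15)
Q = -20 (Q = 5*(-4) = -20)
((31/(-29))/(-27) + Q/A(4, -8))*(23 - 1*3) + 137 = ((31/(-29))/(-27) - 20/(-15))*(23 - 1*3) + 137 = ((31*(-1/29))*(-1/27) - 20*(-1/15))*(23 - 3) + 137 = (-31/29*(-1/27) + 4/3)*20 + 137 = (31/783 + 4/3)*20 + 137 = (1075/783)*20 + 137 = 21500/783 + 137 = 128771/783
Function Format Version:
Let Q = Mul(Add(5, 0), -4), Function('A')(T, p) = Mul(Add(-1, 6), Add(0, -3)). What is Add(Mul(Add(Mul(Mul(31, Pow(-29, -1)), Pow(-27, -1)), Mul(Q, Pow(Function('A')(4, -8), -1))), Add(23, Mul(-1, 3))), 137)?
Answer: Rational(128771, 783) ≈ 164.46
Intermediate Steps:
Function('A')(T, p) = -15 (Function('A')(T, p) = Mul(5, -3) = -15)
Q = -20 (Q = Mul(5, -4) = -20)
Add(Mul(Add(Mul(Mul(31, Pow(-29, -1)), Pow(-27, -1)), Mul(Q, Pow(Function('A')(4, -8), -1))), Add(23, Mul(-1, 3))), 137) = Add(Mul(Add(Mul(Mul(31, Pow(-29, -1)), Pow(-27, -1)), Mul(-20, Pow(-15, -1))), Add(23, Mul(-1, 3))), 137) = Add(Mul(Add(Mul(Mul(31, Rational(-1, 29)), Rational(-1, 27)), Mul(-20, Rational(-1, 15))), Add(23, -3)), 137) = Add(Mul(Add(Mul(Rational(-31, 29), Rational(-1, 27)), Rational(4, 3)), 20), 137) = Add(Mul(Add(Rational(31, 783), Rational(4, 3)), 20), 137) = Add(Mul(Rational(1075, 783), 20), 137) = Add(Rational(21500, 783), 137) = Rational(128771, 783)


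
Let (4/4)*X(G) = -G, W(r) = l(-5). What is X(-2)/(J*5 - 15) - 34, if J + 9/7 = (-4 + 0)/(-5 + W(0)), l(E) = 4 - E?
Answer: -6304/185 ≈ -34.076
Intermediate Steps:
W(r) = 9 (W(r) = 4 - 1*(-5) = 4 + 5 = 9)
X(G) = -G
J = -16/7 (J = -9/7 + (-4 + 0)/(-5 + 9) = -9/7 - 4/4 = -9/7 - 4*1/4 = -9/7 - 1 = -16/7 ≈ -2.2857)
X(-2)/(J*5 - 15) - 34 = (-1*(-2))/(-16/7*5 - 15) - 34 = 2/(-80/7 - 15) - 34 = 2/(-185/7) - 34 = 2*(-7/185) - 34 = -14/185 - 34 = -6304/185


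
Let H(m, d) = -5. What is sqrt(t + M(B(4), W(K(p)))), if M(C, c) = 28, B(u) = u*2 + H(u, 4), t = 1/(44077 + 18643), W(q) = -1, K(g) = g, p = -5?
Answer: 27*sqrt(12045)/560 ≈ 5.2915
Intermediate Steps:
t = 1/62720 ≈ 1.5944e-5
B(u) = -5 + 2*u (B(u) = u*2 - 5 = 2*u - 5 = -5 + 2*u)
sqrt(t + M(B(4), W(K(p)))) = sqrt(1/62720 + 28) = sqrt(1756161/62720) = 27*sqrt(12045)/560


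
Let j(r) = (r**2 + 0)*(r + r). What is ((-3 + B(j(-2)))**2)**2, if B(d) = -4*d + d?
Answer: 4100625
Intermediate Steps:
j(r) = 2*r**3 (j(r) = r**2*(2*r) = 2*r**3)
B(d) = -3*d
((-3 + B(j(-2)))**2)**2 = ((-3 - 6*(-2)**3)**2)**2 = ((-3 - 6*(-8))**2)**2 = ((-3 - 3*(-16))**2)**2 = ((-3 + 48)**2)**2 = (45**2)**2 = 2025**2 = 4100625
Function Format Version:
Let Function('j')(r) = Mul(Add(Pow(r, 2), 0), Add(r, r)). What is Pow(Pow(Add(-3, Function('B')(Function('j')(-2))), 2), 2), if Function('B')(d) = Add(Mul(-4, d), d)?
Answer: 4100625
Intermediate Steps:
Function('j')(r) = Mul(2, Pow(r, 3)) (Function('j')(r) = Mul(Pow(r, 2), Mul(2, r)) = Mul(2, Pow(r, 3)))
Function('B')(d) = Mul(-3, d)
Pow(Pow(Add(-3, Function('B')(Function('j')(-2))), 2), 2) = Pow(Pow(Add(-3, Mul(-3, Mul(2, Pow(-2, 3)))), 2), 2) = Pow(Pow(Add(-3, Mul(-3, Mul(2, -8))), 2), 2) = Pow(Pow(Add(-3, Mul(-3, -16)), 2), 2) = Pow(Pow(Add(-3, 48), 2), 2) = Pow(Pow(45, 2), 2) = Pow(2025, 2) = 4100625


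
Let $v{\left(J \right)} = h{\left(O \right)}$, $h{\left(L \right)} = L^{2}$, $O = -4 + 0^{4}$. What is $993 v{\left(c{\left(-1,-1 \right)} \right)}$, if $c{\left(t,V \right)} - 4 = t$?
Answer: $15888$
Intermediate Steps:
$c{\left(t,V \right)} = 4 + t$
$O = -4$ ($O = -4 + 0 = -4$)
$v{\left(J \right)} = 16$ ($v{\left(J \right)} = \left(-4\right)^{2} = 16$)
$993 v{\left(c{\left(-1,-1 \right)} \right)} = 993 \cdot 16 = 15888$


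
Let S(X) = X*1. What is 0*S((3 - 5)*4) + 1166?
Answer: 1166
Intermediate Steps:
S(X) = X
0*S((3 - 5)*4) + 1166 = 0*((3 - 5)*4) + 1166 = 0*(-2*4) + 1166 = 0*(-8) + 1166 = 0 + 1166 = 1166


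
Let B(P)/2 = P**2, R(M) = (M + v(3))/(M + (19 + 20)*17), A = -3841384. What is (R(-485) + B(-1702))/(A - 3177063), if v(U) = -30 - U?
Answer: -515630853/624641783 ≈ -0.82548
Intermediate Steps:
R(M) = (-33 + M)/(663 + M) (R(M) = (M + (-30 - 1*3))/(M + (19 + 20)*17) = (M + (-30 - 3))/(M + 39*17) = (M - 33)/(M + 663) = (-33 + M)/(663 + M))
B(P) = 2*P**2
(R(-485) + B(-1702))/(A - 3177063) = ((-33 - 485)/(663 - 485) + 2*(-1702)**2)/(-3841384 - 3177063) = (-518/178 + 2*2896804)/(-7018447) = ((1/178)*(-518) + 5793608)*(-1/7018447) = (-259/89 + 5793608)*(-1/7018447) = (515630853/89)*(-1/7018447) = -515630853/624641783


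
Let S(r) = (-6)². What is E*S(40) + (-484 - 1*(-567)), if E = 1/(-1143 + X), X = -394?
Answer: 127535/1537 ≈ 82.977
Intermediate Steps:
S(r) = 36
E = -1/1537 (E = 1/(-1143 - 394) = 1/(-1537) = -1/1537 ≈ -0.00065062)
E*S(40) + (-484 - 1*(-567)) = -1/1537*36 + (-484 - 1*(-567)) = -36/1537 + (-484 + 567) = -36/1537 + 83 = 127535/1537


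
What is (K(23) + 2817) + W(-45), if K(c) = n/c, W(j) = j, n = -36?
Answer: 63720/23 ≈ 2770.4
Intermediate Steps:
K(c) = -36/c
(K(23) + 2817) + W(-45) = (-36/23 + 2817) - 45 = 64755/23 - 45 = 63720/23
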